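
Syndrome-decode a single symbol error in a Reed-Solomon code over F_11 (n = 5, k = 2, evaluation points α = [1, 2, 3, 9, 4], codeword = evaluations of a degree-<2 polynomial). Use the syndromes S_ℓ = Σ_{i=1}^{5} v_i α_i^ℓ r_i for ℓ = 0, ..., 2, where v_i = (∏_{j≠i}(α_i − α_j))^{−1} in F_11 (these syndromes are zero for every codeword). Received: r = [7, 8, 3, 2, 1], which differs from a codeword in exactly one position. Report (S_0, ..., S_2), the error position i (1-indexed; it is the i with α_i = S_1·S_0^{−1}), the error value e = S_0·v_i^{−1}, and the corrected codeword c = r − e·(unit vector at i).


S = (10, 9, 7), error at position 2, error magnitude e = 3, c = [7, 5, 3, 2, 1].

Step 1: column multipliers v_i = (∏_{j≠i}(α_i − α_j))^{−1} mod 11.
  i = 1 (α = 1): (1−2)(1−3)(1−9)(1−4) = (−1)·(−2)·(−8)·(−3) = 48 ≡ 4, so v_1 = 4^{−1} = 3 (mod 11).
  i = 2 (α = 2): (2−1)(2−3)(2−9)(2−4) = 1·(−1)·(−7)·(−2) = −14 ≡ 8, so v_2 = 8^{−1} = 7 (mod 11).
  i = 3 (α = 3): (3−1)(3−2)(3−9)(3−4) = 2·1·(−6)·(−1) = 12 ≡ 1, so v_3 = 1^{−1} = 1 (mod 11).
  i = 4 (α = 9): (9−1)(9−2)(9−3)(9−4) = 8·7·6·5 = 1680 ≡ 8, so v_4 = 8^{−1} = 7 (mod 11).
  i = 5 (α = 4): (4−1)(4−2)(4−3)(4−9) = 3·2·1·(−5) = −30 ≡ 3, so v_5 = 3^{−1} = 4 (mod 11).
  v = [3, 7, 1, 7, 4].
Step 2: syndromes of r = [7, 8, 3, 2, 1] (all sums mod 11).
  S_0 = Σ v_i r_i = 3·7 + 7·8 + 1·3 + 7·2 + 4·1 = 98 ≡ 10.
  S_1 = Σ v_i α_i r_i = 3·1·7 + 7·2·8 + 1·3·3 + 7·9·2 + 4·4·1 = 284 ≡ 9.
  α_i^2 mod 11 = [1, 4, 9, 4, 5].
  S_2 = Σ v_i α_i^2 r_i = 3·1·7 + 7·4·8 + 1·9·3 + 7·4·2 + 4·5·1 = 348 ≡ 7.
  S = (10, 9, 7) ≠ 0, so r is not a codeword (an error is present).
Step 3: locate the error. For a single error e at position i, S_ℓ = v_i·e·α_i^ℓ, so α_err = S_1/S_0.
  S_0^{−1} = 10^{−1} = 10 (mod 11), so α_err = 9·10 = 90 ≡ 2 = α_2. Error position i = 2.
  Consistency check: S_2/S_1 = 7·5 = 35 ≡ 2 = α_err ✓ (single-error assumption holds).
Step 4: error magnitude e = S_0/v_2 = S_0·∏_{j≠2}(α_2 − α_j) = 10·8 = 80 ≡ 3 (mod 11).
Step 5: correct position 2: c_2 = r_2 − e = 8 − 3 ≡ 5 (mod 11). Hence c = [7, 5, 3, 2, 1].
  Check: interpolating c through the α_i gives m(x) = 9 + 9·x (degree < 2) with m(α_i) = c_i for every i, so c is indeed a codeword.


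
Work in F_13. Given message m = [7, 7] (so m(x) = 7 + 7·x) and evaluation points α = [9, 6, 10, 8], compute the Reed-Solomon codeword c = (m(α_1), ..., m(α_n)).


c = [5, 10, 12, 11]

Message polynomial: m(x) = 7 + 7·x (mod 13).
For each evaluation point α_i, compute m(α_i) mod 13:
  α_1 = 9: Horner steps 7 → 5, so m(9) = 5.
  α_2 = 6: Horner steps 7 → 10, so m(6) = 10.
  α_3 = 10: Horner steps 7 → 12, so m(10) = 12.
  α_4 = 8: Horner steps 7 → 11, so m(8) = 11.
Codeword c = [5, 10, 12, 11] ∈ F_13^4.


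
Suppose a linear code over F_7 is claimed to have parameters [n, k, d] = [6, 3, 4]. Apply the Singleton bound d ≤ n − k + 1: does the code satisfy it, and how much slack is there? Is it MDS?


Singleton RHS = n − k + 1 = 4, slack = 0, bound satisfied, MDS.

Singleton bound: d ≤ n − k + 1.
Here n = 6, k = 3, so n − k + 1 = 4.
Given d = 4, check d ≤ 4: YES.
Slack = (n − k + 1) − d = 0.
The code is MDS (slack = 0).
Description: the claimed parameters are [6, 3, 4]_7; such a code would be MDS (meets Singleton bound).


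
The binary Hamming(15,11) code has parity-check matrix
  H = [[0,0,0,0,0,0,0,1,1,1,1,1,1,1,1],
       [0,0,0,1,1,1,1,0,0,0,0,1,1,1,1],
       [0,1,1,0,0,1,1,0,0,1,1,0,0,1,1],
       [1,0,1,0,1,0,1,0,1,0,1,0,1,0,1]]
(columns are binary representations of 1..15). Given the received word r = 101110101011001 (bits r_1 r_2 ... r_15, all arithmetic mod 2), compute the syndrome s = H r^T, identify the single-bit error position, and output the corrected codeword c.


s = (0, 1, 0, 1)^T, error position = 5, corrected codeword c = 101100101011001

Compute s = H r^T mod 2 one row at a time:
  s_1 = 0 + 1 + 0 + 1 + 1 + 0 + 0 + 1 = 4 ≡ 0 (mod 2).
  s_2 = 1 + 1 + 0 + 1 + 1 + 0 + 0 + 1 = 5 ≡ 1 (mod 2).
  s_3 = 0 + 1 + 0 + 1 + 0 + 1 + 0 + 1 = 4 ≡ 0 (mod 2).
  s_4 = 1 + 1 + 1 + 1 + 1 + 1 + 0 + 1 = 7 ≡ 1 (mod 2).
s = (0, 1, 0, 1)^T — this equals column 5 of H (binary 0101), so error is at position 5.
Correct: flip bit 5 of r = 101110101011001 to get c = 101100101011001.


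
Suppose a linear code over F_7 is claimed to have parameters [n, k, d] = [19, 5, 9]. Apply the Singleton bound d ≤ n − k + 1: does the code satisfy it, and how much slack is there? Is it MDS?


Singleton RHS = n − k + 1 = 15, slack = 6, bound satisfied, not MDS.

Singleton bound: d ≤ n − k + 1.
Here n = 19, k = 5, so n − k + 1 = 15.
Given d = 9, check d ≤ 15: YES.
Slack = (n − k + 1) − d = 6.
The code is NOT MDS (slack = 6 > 0).
Description: the claimed parameters are [19, 5, 9]_7; such a code would be non-MDS.


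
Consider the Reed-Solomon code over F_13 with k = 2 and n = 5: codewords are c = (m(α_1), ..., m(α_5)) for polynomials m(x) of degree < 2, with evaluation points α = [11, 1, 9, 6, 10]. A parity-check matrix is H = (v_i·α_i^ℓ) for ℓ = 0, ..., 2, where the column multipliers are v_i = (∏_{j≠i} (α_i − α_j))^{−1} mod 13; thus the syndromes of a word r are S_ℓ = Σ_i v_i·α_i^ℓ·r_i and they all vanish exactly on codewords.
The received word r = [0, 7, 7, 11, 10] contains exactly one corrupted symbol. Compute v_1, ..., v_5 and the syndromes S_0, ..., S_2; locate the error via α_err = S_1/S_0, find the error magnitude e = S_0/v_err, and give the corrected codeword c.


S = (2, 2, 2), error at position 2, error magnitude e = 11, c = [0, 9, 7, 11, 10].

Step 1: column multipliers v_i = (∏_{j≠i}(α_i − α_j))^{−1} mod 13.
  i = 1 (α = 11): (11−1)(11−9)(11−6)(11−10) = 10·2·5·1 = 100 ≡ 9, so v_1 = 9^{−1} = 3 (mod 13).
  i = 2 (α = 1): (1−11)(1−9)(1−6)(1−10) = (−10)·(−8)·(−5)·(−9) = 3600 ≡ 12, so v_2 = 12^{−1} = 12 (mod 13).
  i = 3 (α = 9): (9−11)(9−1)(9−6)(9−10) = (−2)·8·3·(−1) = 48 ≡ 9, so v_3 = 9^{−1} = 3 (mod 13).
  i = 4 (α = 6): (6−11)(6−1)(6−9)(6−10) = (−5)·5·(−3)·(−4) = −300 ≡ 12, so v_4 = 12^{−1} = 12 (mod 13).
  i = 5 (α = 10): (10−11)(10−1)(10−9)(10−6) = (−1)·9·1·4 = −36 ≡ 3, so v_5 = 3^{−1} = 9 (mod 13).
  v = [3, 12, 3, 12, 9].
Step 2: syndromes of r = [0, 7, 7, 11, 10] (all sums mod 13).
  S_0 = Σ v_i r_i = 3·0 + 12·7 + 3·7 + 12·11 + 9·10 = 327 ≡ 2.
  S_1 = Σ v_i α_i r_i = 3·11·0 + 12·1·7 + 3·9·7 + 12·6·11 + 9·10·10 = 1965 ≡ 2.
  α_i^2 mod 13 = [4, 1, 3, 10, 9].
  S_2 = Σ v_i α_i^2 r_i = 3·4·0 + 12·1·7 + 3·3·7 + 12·10·11 + 9·9·10 = 2277 ≡ 2.
  S = (2, 2, 2) ≠ 0, so r is not a codeword (an error is present).
Step 3: locate the error. For a single error e at position i, S_ℓ = v_i·e·α_i^ℓ, so α_err = S_1/S_0.
  S_0^{−1} = 2^{−1} = 7 (mod 13), so α_err = 2·7 = 14 ≡ 1 = α_2. Error position i = 2.
  Consistency check: S_2/S_1 = 2·7 = 14 ≡ 1 = α_err ✓ (single-error assumption holds).
Step 4: error magnitude e = S_0/v_2 = S_0·∏_{j≠2}(α_2 − α_j) = 2·12 = 24 ≡ 11 (mod 13).
Step 5: correct position 2: c_2 = r_2 − e = 7 − 11 ≡ 9 (mod 13). Hence c = [0, 9, 7, 11, 10].
  Check: interpolating c through the α_i gives m(x) = 6 + 3·x (degree < 2) with m(α_i) = c_i for every i, so c is indeed a codeword.


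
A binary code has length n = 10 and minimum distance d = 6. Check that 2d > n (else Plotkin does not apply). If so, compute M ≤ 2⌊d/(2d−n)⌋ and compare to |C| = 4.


Plotkin bound M ≤ 6; given |C| = 4 ≤ bound (satisfied).

Check applicability: 2d = 12, n = 10.
2d − n = 2 > 0, so Plotkin applies.
Compute d/(2d−n) = 6/2 ≈ 3.0000.
⌊d/(2d−n)⌋ = 3.
Plotkin bound: M ≤ 2·3 = 6.
Given |C| = 4, check: satisfied.
This |C| is below the Plotkin bound.


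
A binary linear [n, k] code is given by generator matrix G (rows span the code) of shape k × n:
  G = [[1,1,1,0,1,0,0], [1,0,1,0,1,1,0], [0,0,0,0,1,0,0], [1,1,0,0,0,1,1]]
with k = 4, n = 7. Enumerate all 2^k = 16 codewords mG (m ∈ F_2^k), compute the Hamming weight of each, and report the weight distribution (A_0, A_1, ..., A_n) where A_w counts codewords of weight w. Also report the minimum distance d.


Weight distribution: A_0 = 1, A_1 = 1, A_2 = 2, A_3 = 6, A_4 = 5, A_5 = 1. Minimum distance d = 1.

Enumerate all 2^4 = 16 messages m ∈ F_2^4.
For each, compute codeword c = mG in F_2^7, then tally its weight.
  m = 0000 → c = 0000000, weight = 0.
  m = 1000 → c = 1110100, weight = 4.
  m = 0100 → c = 1010110, weight = 4.
  m = 1100 → c = 0100010, weight = 2.
  m = 0010 → c = 0000100, weight = 1.
  m = 1010 → c = 1110000, weight = 3.
  m = 0110 → c = 1010010, weight = 3.
  m = 1110 → c = 0100110, weight = 3.
  m = 0001 → c = 1100011, weight = 4.
  m = 1001 → c = 0010111, weight = 4.
  m = 0101 → c = 0110101, weight = 4.
  m = 1101 → c = 1000001, weight = 2.
  m = 0011 → c = 1100111, weight = 5.
  m = 1011 → c = 0010011, weight = 3.
  m = 0111 → c = 0110001, weight = 3.
  m = 1111 → c = 1000101, weight = 3.
Tally weights:
  weight 0: 1 codewords.
  weight 1: 1 codewords.
  weight 2: 2 codewords.
  weight 3: 6 codewords.
  weight 4: 5 codewords.
  weight 5: 1 codewords.
Minimum distance d = smallest w > 0 with A_w > 0 = 1.
Sanity: Σ A_w = 16 = 2^4 = 16 ✓.


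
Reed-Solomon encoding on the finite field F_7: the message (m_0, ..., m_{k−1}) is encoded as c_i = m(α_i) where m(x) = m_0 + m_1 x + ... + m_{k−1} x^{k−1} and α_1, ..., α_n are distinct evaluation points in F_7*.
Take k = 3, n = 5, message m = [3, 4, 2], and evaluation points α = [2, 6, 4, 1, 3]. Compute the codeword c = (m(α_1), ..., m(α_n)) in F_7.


c = [5, 1, 2, 2, 5]

Message polynomial: m(x) = 3 + 4·x + 2·x^2 (mod 7).
For each evaluation point α_i, compute m(α_i) mod 7:
  α_1 = 2: Horner steps 2 → 1 → 5, so m(2) = 5.
  α_2 = 6: Horner steps 2 → 2 → 1, so m(6) = 1.
  α_3 = 4: Horner steps 2 → 5 → 2, so m(4) = 2.
  α_4 = 1: Horner steps 2 → 6 → 2, so m(1) = 2.
  α_5 = 3: Horner steps 2 → 3 → 5, so m(3) = 5.
Codeword c = [5, 1, 2, 2, 5] ∈ F_7^5.


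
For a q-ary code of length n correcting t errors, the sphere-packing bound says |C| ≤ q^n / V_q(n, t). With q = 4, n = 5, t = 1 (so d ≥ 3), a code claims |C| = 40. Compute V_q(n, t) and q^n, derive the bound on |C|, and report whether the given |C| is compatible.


V_q(n, t) = 16, q^n = 1024, Hamming bound = 64, |C| = 40 ≤ bound (satisfied).

Step 1: Compute V_q(n, t) = Σ_{j=0}^1 C(n, j) (q−1)^j.
  j = 0: C(5,0)·(3)^0 = 1·1 = 1.
  j = 1: C(5,1)·(3)^1 = 5·3 = 15.
  V_q(n, t) = 1 + 15 = 16.
Step 2: q^n = 4^5 = 1024.
Step 3: Hamming bound ⌊q^n / V_q(n,t)⌋ = ⌊1024/16⌋ = 64.
Step 4: Compare |C| = 40 to 64: satisfied.
The claimed |C| lies below the Hamming bound.


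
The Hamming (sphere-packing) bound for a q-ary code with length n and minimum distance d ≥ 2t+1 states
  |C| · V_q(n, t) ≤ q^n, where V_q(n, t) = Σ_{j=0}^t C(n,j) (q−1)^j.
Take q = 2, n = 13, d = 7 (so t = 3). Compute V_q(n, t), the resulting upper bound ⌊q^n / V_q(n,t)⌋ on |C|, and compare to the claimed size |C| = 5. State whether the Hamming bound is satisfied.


V_q(n, t) = 378, q^n = 8192, Hamming bound = 21, |C| = 5 ≤ bound (satisfied).

Step 1: Compute V_q(n, t) = Σ_{j=0}^3 C(n, j) (q−1)^j.
  j = 0: C(13,0)·(1)^0 = 1·1 = 1.
  j = 1: C(13,1)·(1)^1 = 13·1 = 13.
  j = 2: C(13,2)·(1)^2 = 78·1 = 78.
  j = 3: C(13,3)·(1)^3 = 286·1 = 286.
  V_q(n, t) = 1 + 13 + 78 + 286 = 378.
Step 2: q^n = 2^13 = 8192.
Step 3: Hamming bound ⌊q^n / V_q(n,t)⌋ = ⌊8192/378⌋ = 21.
Step 4: Compare |C| = 5 to 21: satisfied.
The claimed |C| lies below the Hamming bound.


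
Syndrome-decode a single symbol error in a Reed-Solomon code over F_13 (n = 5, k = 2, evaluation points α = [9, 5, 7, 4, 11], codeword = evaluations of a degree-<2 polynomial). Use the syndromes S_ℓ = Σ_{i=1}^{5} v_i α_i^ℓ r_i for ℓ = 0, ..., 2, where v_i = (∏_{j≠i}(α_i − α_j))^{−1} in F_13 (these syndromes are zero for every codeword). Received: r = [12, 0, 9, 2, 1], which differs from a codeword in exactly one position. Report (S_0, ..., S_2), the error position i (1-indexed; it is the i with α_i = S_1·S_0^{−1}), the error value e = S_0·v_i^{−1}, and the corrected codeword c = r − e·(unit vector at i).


S = (3, 1, 9), error at position 1, error magnitude e = 7, c = [5, 0, 9, 2, 1].

Step 1: column multipliers v_i = (∏_{j≠i}(α_i − α_j))^{−1} mod 13.
  i = 1 (α = 9): (9−5)(9−7)(9−4)(9−11) = 4·2·5·(−2) = −80 ≡ 11, so v_1 = 11^{−1} = 6 (mod 13).
  i = 2 (α = 5): (5−9)(5−7)(5−4)(5−11) = (−4)·(−2)·1·(−6) = −48 ≡ 4, so v_2 = 4^{−1} = 10 (mod 13).
  i = 3 (α = 7): (7−9)(7−5)(7−4)(7−11) = (−2)·2·3·(−4) = 48 ≡ 9, so v_3 = 9^{−1} = 3 (mod 13).
  i = 4 (α = 4): (4−9)(4−5)(4−7)(4−11) = (−5)·(−1)·(−3)·(−7) = 105 ≡ 1, so v_4 = 1^{−1} = 1 (mod 13).
  i = 5 (α = 11): (11−9)(11−5)(11−7)(11−4) = 2·6·4·7 = 336 ≡ 11, so v_5 = 11^{−1} = 6 (mod 13).
  v = [6, 10, 3, 1, 6].
Step 2: syndromes of r = [12, 0, 9, 2, 1] (all sums mod 13).
  S_0 = Σ v_i r_i = 6·12 + 10·0 + 3·9 + 1·2 + 6·1 = 107 ≡ 3.
  S_1 = Σ v_i α_i r_i = 6·9·12 + 10·5·0 + 3·7·9 + 1·4·2 + 6·11·1 = 911 ≡ 1.
  α_i^2 mod 13 = [3, 12, 10, 3, 4].
  S_2 = Σ v_i α_i^2 r_i = 6·3·12 + 10·12·0 + 3·10·9 + 1·3·2 + 6·4·1 = 516 ≡ 9.
  S = (3, 1, 9) ≠ 0, so r is not a codeword (an error is present).
Step 3: locate the error. For a single error e at position i, S_ℓ = v_i·e·α_i^ℓ, so α_err = S_1/S_0.
  S_0^{−1} = 3^{−1} = 9 (mod 13), so α_err = 1·9 = 9 ≡ 9 = α_1. Error position i = 1.
  Consistency check: S_2/S_1 = 9·1 = 9 ≡ 9 = α_err ✓ (single-error assumption holds).
Step 4: error magnitude e = S_0/v_1 = S_0·∏_{j≠1}(α_1 − α_j) = 3·11 = 33 ≡ 7 (mod 13).
Step 5: correct position 1: c_1 = r_1 − e = 12 − 7 ≡ 5 (mod 13). Hence c = [5, 0, 9, 2, 1].
  Check: interpolating c through the α_i gives m(x) = 10 + 11·x (degree < 2) with m(α_i) = c_i for every i, so c is indeed a codeword.


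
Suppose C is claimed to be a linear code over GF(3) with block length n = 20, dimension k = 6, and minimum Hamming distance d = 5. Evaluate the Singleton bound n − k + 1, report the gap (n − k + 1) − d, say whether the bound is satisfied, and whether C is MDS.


Singleton RHS = n − k + 1 = 15, slack = 10, bound satisfied, not MDS.

Singleton bound: d ≤ n − k + 1.
Here n = 20, k = 6, so n − k + 1 = 15.
Given d = 5, check d ≤ 15: YES.
Slack = (n − k + 1) − d = 10.
The code is NOT MDS (slack = 10 > 0).
Description: the claimed parameters are [20, 6, 5]_3; such a code would be non-MDS.


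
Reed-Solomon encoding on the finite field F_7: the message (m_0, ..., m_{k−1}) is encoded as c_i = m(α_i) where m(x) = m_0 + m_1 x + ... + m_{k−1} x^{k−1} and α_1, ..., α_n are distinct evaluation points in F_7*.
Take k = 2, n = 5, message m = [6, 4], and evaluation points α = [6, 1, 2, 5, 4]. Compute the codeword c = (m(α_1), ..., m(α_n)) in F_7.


c = [2, 3, 0, 5, 1]

Message polynomial: m(x) = 6 + 4·x (mod 7).
For each evaluation point α_i, compute m(α_i) mod 7:
  α_1 = 6: Horner steps 4 → 2, so m(6) = 2.
  α_2 = 1: Horner steps 4 → 3, so m(1) = 3.
  α_3 = 2: Horner steps 4 → 0, so m(2) = 0.
  α_4 = 5: Horner steps 4 → 5, so m(5) = 5.
  α_5 = 4: Horner steps 4 → 1, so m(4) = 1.
Codeword c = [2, 3, 0, 5, 1] ∈ F_7^5.


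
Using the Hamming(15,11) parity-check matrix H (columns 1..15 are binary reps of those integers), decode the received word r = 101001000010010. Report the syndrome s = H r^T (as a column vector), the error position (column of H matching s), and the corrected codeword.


s = (0, 0, 0, 1)^T, error position = 1, corrected codeword c = 001001000010010

Compute s = H r^T mod 2 one row at a time:
  s_1 = 0 + 0 + 0 + 1 + 0 + 0 + 1 + 0 = 2 ≡ 0 (mod 2).
  s_2 = 0 + 0 + 1 + 0 + 0 + 0 + 1 + 0 = 2 ≡ 0 (mod 2).
  s_3 = 0 + 1 + 1 + 0 + 0 + 1 + 1 + 0 = 4 ≡ 0 (mod 2).
  s_4 = 1 + 1 + 0 + 0 + 0 + 1 + 0 + 0 = 3 ≡ 1 (mod 2).
s = (0, 0, 0, 1)^T — this equals column 1 of H (binary 0001), so error is at position 1.
Correct: flip bit 1 of r = 101001000010010 to get c = 001001000010010.


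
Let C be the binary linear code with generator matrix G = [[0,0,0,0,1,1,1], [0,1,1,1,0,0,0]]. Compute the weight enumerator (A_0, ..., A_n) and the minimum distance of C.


Weight distribution: A_0 = 1, A_3 = 2, A_6 = 1. Minimum distance d = 3.

Enumerate all 2^2 = 4 messages m ∈ F_2^2.
For each, compute codeword c = mG in F_2^7, then tally its weight.
  m = 00 → c = 0000000, weight = 0.
  m = 10 → c = 0000111, weight = 3.
  m = 01 → c = 0111000, weight = 3.
  m = 11 → c = 0111111, weight = 6.
Tally weights:
  weight 0: 1 codewords.
  weight 3: 2 codewords.
  weight 6: 1 codewords.
Minimum distance d = smallest w > 0 with A_w > 0 = 3.
Sanity: Σ A_w = 4 = 2^2 = 4 ✓.


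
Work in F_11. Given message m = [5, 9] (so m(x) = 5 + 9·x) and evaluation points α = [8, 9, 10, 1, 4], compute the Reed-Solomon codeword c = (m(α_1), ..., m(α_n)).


c = [0, 9, 7, 3, 8]

Message polynomial: m(x) = 5 + 9·x (mod 11).
For each evaluation point α_i, compute m(α_i) mod 11:
  α_1 = 8: Horner steps 9 → 0, so m(8) = 0.
  α_2 = 9: Horner steps 9 → 9, so m(9) = 9.
  α_3 = 10: Horner steps 9 → 7, so m(10) = 7.
  α_4 = 1: Horner steps 9 → 3, so m(1) = 3.
  α_5 = 4: Horner steps 9 → 8, so m(4) = 8.
Codeword c = [0, 9, 7, 3, 8] ∈ F_11^5.


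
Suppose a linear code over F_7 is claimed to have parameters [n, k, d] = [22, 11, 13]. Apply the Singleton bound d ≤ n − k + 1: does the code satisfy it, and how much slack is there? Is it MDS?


Singleton RHS = n − k + 1 = 12, slack = -1, bound violated (no such code; not MDS).

Singleton bound: d ≤ n − k + 1.
Here n = 22, k = 11, so n − k + 1 = 12.
Given d = 13, check d ≤ 12: NO.
Slack = (n − k + 1) − d = -1.
The slack is negative: d = 13 exceeds n − k + 1 = 12 by 1, so the Singleton bound is violated and no linear [22, 11, 13]_7 code can exist. In particular it is not MDS (MDS requires d = n − k + 1 exactly).
Description: the claimed parameters are [22, 11, 13]_7; such a code would be impossible (violates the Singleton bound).


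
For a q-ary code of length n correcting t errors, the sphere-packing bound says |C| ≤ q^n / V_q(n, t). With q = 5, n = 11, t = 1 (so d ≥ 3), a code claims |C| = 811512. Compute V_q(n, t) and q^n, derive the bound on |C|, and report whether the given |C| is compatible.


V_q(n, t) = 45, q^n = 48828125, Hamming bound = 1085069, |C| = 811512 ≤ bound (satisfied).

Step 1: Compute V_q(n, t) = Σ_{j=0}^1 C(n, j) (q−1)^j.
  j = 0: C(11,0)·(4)^0 = 1·1 = 1.
  j = 1: C(11,1)·(4)^1 = 11·4 = 44.
  V_q(n, t) = 1 + 44 = 45.
Step 2: q^n = 5^11 = 48828125.
Step 3: Hamming bound ⌊q^n / V_q(n,t)⌋ = ⌊48828125/45⌋ = 1085069.
Step 4: Compare |C| = 811512 to 1085069: satisfied.
The claimed |C| lies below the Hamming bound.


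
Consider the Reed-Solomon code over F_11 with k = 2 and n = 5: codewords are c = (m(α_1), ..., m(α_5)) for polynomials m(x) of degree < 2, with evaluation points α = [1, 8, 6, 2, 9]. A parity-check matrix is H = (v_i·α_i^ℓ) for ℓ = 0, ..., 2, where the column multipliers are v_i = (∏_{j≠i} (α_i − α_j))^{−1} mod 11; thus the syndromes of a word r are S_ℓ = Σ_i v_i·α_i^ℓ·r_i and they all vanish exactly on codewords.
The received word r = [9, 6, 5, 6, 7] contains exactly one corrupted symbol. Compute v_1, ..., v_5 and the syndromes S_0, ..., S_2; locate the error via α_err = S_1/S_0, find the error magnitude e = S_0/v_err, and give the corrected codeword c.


S = (10, 3, 2), error at position 2, error magnitude e = 7, c = [9, 10, 5, 6, 7].

Step 1: column multipliers v_i = (∏_{j≠i}(α_i − α_j))^{−1} mod 11.
  i = 1 (α = 1): (1−8)(1−6)(1−2)(1−9) = (−7)·(−5)·(−1)·(−8) = 280 ≡ 5, so v_1 = 5^{−1} = 9 (mod 11).
  i = 2 (α = 8): (8−1)(8−6)(8−2)(8−9) = 7·2·6·(−1) = −84 ≡ 4, so v_2 = 4^{−1} = 3 (mod 11).
  i = 3 (α = 6): (6−1)(6−8)(6−2)(6−9) = 5·(−2)·4·(−3) = 120 ≡ 10, so v_3 = 10^{−1} = 10 (mod 11).
  i = 4 (α = 2): (2−1)(2−8)(2−6)(2−9) = 1·(−6)·(−4)·(−7) = −168 ≡ 8, so v_4 = 8^{−1} = 7 (mod 11).
  i = 5 (α = 9): (9−1)(9−8)(9−6)(9−2) = 8·1·3·7 = 168 ≡ 3, so v_5 = 3^{−1} = 4 (mod 11).
  v = [9, 3, 10, 7, 4].
Step 2: syndromes of r = [9, 6, 5, 6, 7] (all sums mod 11).
  S_0 = Σ v_i r_i = 9·9 + 3·6 + 10·5 + 7·6 + 4·7 = 219 ≡ 10.
  S_1 = Σ v_i α_i r_i = 9·1·9 + 3·8·6 + 10·6·5 + 7·2·6 + 4·9·7 = 861 ≡ 3.
  α_i^2 mod 11 = [1, 9, 3, 4, 4].
  S_2 = Σ v_i α_i^2 r_i = 9·1·9 + 3·9·6 + 10·3·5 + 7·4·6 + 4·4·7 = 673 ≡ 2.
  S = (10, 3, 2) ≠ 0, so r is not a codeword (an error is present).
Step 3: locate the error. For a single error e at position i, S_ℓ = v_i·e·α_i^ℓ, so α_err = S_1/S_0.
  S_0^{−1} = 10^{−1} = 10 (mod 11), so α_err = 3·10 = 30 ≡ 8 = α_2. Error position i = 2.
  Consistency check: S_2/S_1 = 2·4 = 8 ≡ 8 = α_err ✓ (single-error assumption holds).
Step 4: error magnitude e = S_0/v_2 = S_0·∏_{j≠2}(α_2 − α_j) = 10·4 = 40 ≡ 7 (mod 11).
Step 5: correct position 2: c_2 = r_2 − e = 6 − 7 ≡ 10 (mod 11). Hence c = [9, 10, 5, 6, 7].
  Check: interpolating c through the α_i gives m(x) = 1 + 8·x (degree < 2) with m(α_i) = c_i for every i, so c is indeed a codeword.


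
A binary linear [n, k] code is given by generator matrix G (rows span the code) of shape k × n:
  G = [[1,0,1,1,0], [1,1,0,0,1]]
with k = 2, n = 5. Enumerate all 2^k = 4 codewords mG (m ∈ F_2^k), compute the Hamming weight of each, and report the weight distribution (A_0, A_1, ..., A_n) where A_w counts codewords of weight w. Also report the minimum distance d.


Weight distribution: A_0 = 1, A_3 = 2, A_4 = 1. Minimum distance d = 3.

Enumerate all 2^2 = 4 messages m ∈ F_2^2.
For each, compute codeword c = mG in F_2^5, then tally its weight.
  m = 00 → c = 00000, weight = 0.
  m = 10 → c = 10110, weight = 3.
  m = 01 → c = 11001, weight = 3.
  m = 11 → c = 01111, weight = 4.
Tally weights:
  weight 0: 1 codewords.
  weight 3: 2 codewords.
  weight 4: 1 codewords.
Minimum distance d = smallest w > 0 with A_w > 0 = 3.
Sanity: Σ A_w = 4 = 2^2 = 4 ✓.


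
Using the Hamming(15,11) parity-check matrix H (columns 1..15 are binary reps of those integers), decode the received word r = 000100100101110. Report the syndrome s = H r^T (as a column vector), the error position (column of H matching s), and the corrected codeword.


s = (0, 1, 1, 0)^T, error position = 6, corrected codeword c = 000101100101110

Compute s = H r^T mod 2 one row at a time:
  s_1 = 0 + 0 + 1 + 0 + 1 + 1 + 1 + 0 = 4 ≡ 0 (mod 2).
  s_2 = 1 + 0 + 0 + 1 + 1 + 1 + 1 + 0 = 5 ≡ 1 (mod 2).
  s_3 = 0 + 0 + 0 + 1 + 1 + 0 + 1 + 0 = 3 ≡ 1 (mod 2).
  s_4 = 0 + 0 + 0 + 1 + 0 + 0 + 1 + 0 = 2 ≡ 0 (mod 2).
s = (0, 1, 1, 0)^T — this equals column 6 of H (binary 0110), so error is at position 6.
Correct: flip bit 6 of r = 000100100101110 to get c = 000101100101110.


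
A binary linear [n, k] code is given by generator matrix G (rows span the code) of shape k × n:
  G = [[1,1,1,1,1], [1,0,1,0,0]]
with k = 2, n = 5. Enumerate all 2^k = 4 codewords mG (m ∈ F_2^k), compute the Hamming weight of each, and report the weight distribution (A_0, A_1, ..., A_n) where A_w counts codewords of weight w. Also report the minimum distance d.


Weight distribution: A_0 = 1, A_2 = 1, A_3 = 1, A_5 = 1. Minimum distance d = 2.

Enumerate all 2^2 = 4 messages m ∈ F_2^2.
For each, compute codeword c = mG in F_2^5, then tally its weight.
  m = 00 → c = 00000, weight = 0.
  m = 10 → c = 11111, weight = 5.
  m = 01 → c = 10100, weight = 2.
  m = 11 → c = 01011, weight = 3.
Tally weights:
  weight 0: 1 codewords.
  weight 2: 1 codewords.
  weight 3: 1 codewords.
  weight 5: 1 codewords.
Minimum distance d = smallest w > 0 with A_w > 0 = 2.
Sanity: Σ A_w = 4 = 2^2 = 4 ✓.


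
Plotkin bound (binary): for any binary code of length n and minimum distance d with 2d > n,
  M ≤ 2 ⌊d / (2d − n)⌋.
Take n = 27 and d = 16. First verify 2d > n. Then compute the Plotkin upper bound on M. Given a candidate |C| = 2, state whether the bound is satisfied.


Plotkin bound M ≤ 6; given |C| = 2 ≤ bound (satisfied).

Check applicability: 2d = 32, n = 27.
2d − n = 5 > 0, so Plotkin applies.
Compute d/(2d−n) = 16/5 ≈ 3.2000.
⌊d/(2d−n)⌋ = 3.
Plotkin bound: M ≤ 2·3 = 6.
Given |C| = 2, check: satisfied.
This |C| is below the Plotkin bound.


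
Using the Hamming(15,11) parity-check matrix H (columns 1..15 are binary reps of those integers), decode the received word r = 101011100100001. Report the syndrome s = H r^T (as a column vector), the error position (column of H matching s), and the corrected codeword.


s = (0, 0, 1, 1)^T, error position = 3, corrected codeword c = 100011100100001

Compute s = H r^T mod 2 one row at a time:
  s_1 = 0 + 0 + 1 + 0 + 0 + 0 + 0 + 1 = 2 ≡ 0 (mod 2).
  s_2 = 0 + 1 + 1 + 1 + 0 + 0 + 0 + 1 = 4 ≡ 0 (mod 2).
  s_3 = 0 + 1 + 1 + 1 + 1 + 0 + 0 + 1 = 5 ≡ 1 (mod 2).
  s_4 = 1 + 1 + 1 + 1 + 0 + 0 + 0 + 1 = 5 ≡ 1 (mod 2).
s = (0, 0, 1, 1)^T — this equals column 3 of H (binary 0011), so error is at position 3.
Correct: flip bit 3 of r = 101011100100001 to get c = 100011100100001.


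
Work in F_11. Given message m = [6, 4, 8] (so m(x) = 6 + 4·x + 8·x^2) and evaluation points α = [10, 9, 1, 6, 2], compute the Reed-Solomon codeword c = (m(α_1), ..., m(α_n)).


c = [10, 8, 7, 10, 2]

Message polynomial: m(x) = 6 + 4·x + 8·x^2 (mod 11).
For each evaluation point α_i, compute m(α_i) mod 11:
  α_1 = 10: Horner steps 8 → 7 → 10, so m(10) = 10.
  α_2 = 9: Horner steps 8 → 10 → 8, so m(9) = 8.
  α_3 = 1: Horner steps 8 → 1 → 7, so m(1) = 7.
  α_4 = 6: Horner steps 8 → 8 → 10, so m(6) = 10.
  α_5 = 2: Horner steps 8 → 9 → 2, so m(2) = 2.
Codeword c = [10, 8, 7, 10, 2] ∈ F_11^5.


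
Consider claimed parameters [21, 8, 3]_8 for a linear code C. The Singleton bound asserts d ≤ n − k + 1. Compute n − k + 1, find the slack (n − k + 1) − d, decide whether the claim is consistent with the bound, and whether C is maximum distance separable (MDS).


Singleton RHS = n − k + 1 = 14, slack = 11, bound satisfied, not MDS.

Singleton bound: d ≤ n − k + 1.
Here n = 21, k = 8, so n − k + 1 = 14.
Given d = 3, check d ≤ 14: YES.
Slack = (n − k + 1) − d = 11.
The code is NOT MDS (slack = 11 > 0).
Description: the claimed parameters are [21, 8, 3]_8; such a code would be non-MDS.


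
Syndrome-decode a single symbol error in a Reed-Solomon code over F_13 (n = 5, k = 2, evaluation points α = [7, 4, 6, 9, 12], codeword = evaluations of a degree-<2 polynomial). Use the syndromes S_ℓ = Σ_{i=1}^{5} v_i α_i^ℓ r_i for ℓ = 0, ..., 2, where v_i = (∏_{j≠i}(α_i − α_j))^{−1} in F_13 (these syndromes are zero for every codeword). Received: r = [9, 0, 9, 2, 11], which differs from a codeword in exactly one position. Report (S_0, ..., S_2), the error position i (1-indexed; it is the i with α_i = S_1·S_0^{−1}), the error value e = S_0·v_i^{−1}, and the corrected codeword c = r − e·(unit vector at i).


S = (1, 6, 10), error at position 3, error magnitude e = 3, c = [9, 0, 6, 2, 11].

Step 1: column multipliers v_i = (∏_{j≠i}(α_i − α_j))^{−1} mod 13.
  i = 1 (α = 7): (7−4)(7−6)(7−9)(7−12) = 3·1·(−2)·(−5) = 30 ≡ 4, so v_1 = 4^{−1} = 10 (mod 13).
  i = 2 (α = 4): (4−7)(4−6)(4−9)(4−12) = (−3)·(−2)·(−5)·(−8) = 240 ≡ 6, so v_2 = 6^{−1} = 11 (mod 13).
  i = 3 (α = 6): (6−7)(6−4)(6−9)(6−12) = (−1)·2·(−3)·(−6) = −36 ≡ 3, so v_3 = 3^{−1} = 9 (mod 13).
  i = 4 (α = 9): (9−7)(9−4)(9−6)(9−12) = 2·5·3·(−3) = −90 ≡ 1, so v_4 = 1^{−1} = 1 (mod 13).
  i = 5 (α = 12): (12−7)(12−4)(12−6)(12−9) = 5·8·6·3 = 720 ≡ 5, so v_5 = 5^{−1} = 8 (mod 13).
  v = [10, 11, 9, 1, 8].
Step 2: syndromes of r = [9, 0, 9, 2, 11] (all sums mod 13).
  S_0 = Σ v_i r_i = 10·9 + 11·0 + 9·9 + 1·2 + 8·11 = 261 ≡ 1.
  S_1 = Σ v_i α_i r_i = 10·7·9 + 11·4·0 + 9·6·9 + 1·9·2 + 8·12·11 = 2190 ≡ 6.
  α_i^2 mod 13 = [10, 3, 10, 3, 1].
  S_2 = Σ v_i α_i^2 r_i = 10·10·9 + 11·3·0 + 9·10·9 + 1·3·2 + 8·1·11 = 1804 ≡ 10.
  S = (1, 6, 10) ≠ 0, so r is not a codeword (an error is present).
Step 3: locate the error. For a single error e at position i, S_ℓ = v_i·e·α_i^ℓ, so α_err = S_1/S_0.
  S_0^{−1} = 1^{−1} = 1 (mod 13), so α_err = 6·1 = 6 ≡ 6 = α_3. Error position i = 3.
  Consistency check: S_2/S_1 = 10·11 = 110 ≡ 6 = α_err ✓ (single-error assumption holds).
Step 4: error magnitude e = S_0/v_3 = S_0·∏_{j≠3}(α_3 − α_j) = 1·3 = 3 ≡ 3 (mod 13).
Step 5: correct position 3: c_3 = r_3 − e = 9 − 3 ≡ 6 (mod 13). Hence c = [9, 0, 6, 2, 11].
  Check: interpolating c through the α_i gives m(x) = 1 + 3·x (degree < 2) with m(α_i) = c_i for every i, so c is indeed a codeword.


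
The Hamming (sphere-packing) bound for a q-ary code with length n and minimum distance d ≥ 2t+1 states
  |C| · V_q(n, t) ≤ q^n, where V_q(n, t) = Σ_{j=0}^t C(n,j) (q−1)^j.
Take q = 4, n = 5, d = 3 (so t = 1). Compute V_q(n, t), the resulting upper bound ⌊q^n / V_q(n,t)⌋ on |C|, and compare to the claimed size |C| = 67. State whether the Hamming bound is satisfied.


V_q(n, t) = 16, q^n = 1024, Hamming bound = 64, |C| = 67 > bound (violated).

Step 1: Compute V_q(n, t) = Σ_{j=0}^1 C(n, j) (q−1)^j.
  j = 0: C(5,0)·(3)^0 = 1·1 = 1.
  j = 1: C(5,1)·(3)^1 = 5·3 = 15.
  V_q(n, t) = 1 + 15 = 16.
Step 2: q^n = 4^5 = 1024.
Step 3: Hamming bound ⌊q^n / V_q(n,t)⌋ = ⌊1024/16⌋ = 64.
Step 4: Compare |C| = 67 to 64: violated.
The claimed |C| lies above the Hamming bound, so no 4-ary code of length 5 with d ≥ 3 can have 67 codewords.


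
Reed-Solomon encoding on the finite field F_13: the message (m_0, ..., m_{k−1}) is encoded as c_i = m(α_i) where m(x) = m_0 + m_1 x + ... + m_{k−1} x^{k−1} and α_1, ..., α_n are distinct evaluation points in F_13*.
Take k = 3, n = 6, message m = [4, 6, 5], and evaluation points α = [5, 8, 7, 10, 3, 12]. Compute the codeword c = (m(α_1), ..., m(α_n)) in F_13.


c = [3, 8, 5, 5, 2, 3]

Message polynomial: m(x) = 4 + 6·x + 5·x^2 (mod 13).
For each evaluation point α_i, compute m(α_i) mod 13:
  α_1 = 5: Horner steps 5 → 5 → 3, so m(5) = 3.
  α_2 = 8: Horner steps 5 → 7 → 8, so m(8) = 8.
  α_3 = 7: Horner steps 5 → 2 → 5, so m(7) = 5.
  α_4 = 10: Horner steps 5 → 4 → 5, so m(10) = 5.
  α_5 = 3: Horner steps 5 → 8 → 2, so m(3) = 2.
  α_6 = 12: Horner steps 5 → 1 → 3, so m(12) = 3.
Codeword c = [3, 8, 5, 5, 2, 3] ∈ F_13^6.


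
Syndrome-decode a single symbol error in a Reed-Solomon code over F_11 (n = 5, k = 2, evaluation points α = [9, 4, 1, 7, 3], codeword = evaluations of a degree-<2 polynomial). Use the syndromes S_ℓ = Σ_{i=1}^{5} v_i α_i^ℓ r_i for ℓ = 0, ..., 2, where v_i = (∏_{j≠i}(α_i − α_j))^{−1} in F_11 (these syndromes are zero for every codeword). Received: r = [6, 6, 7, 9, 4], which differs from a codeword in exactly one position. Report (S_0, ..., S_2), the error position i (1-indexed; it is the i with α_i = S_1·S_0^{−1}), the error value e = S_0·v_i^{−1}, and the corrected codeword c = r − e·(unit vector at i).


S = (9, 3, 1), error at position 2, error magnitude e = 9, c = [6, 8, 7, 9, 4].

Step 1: column multipliers v_i = (∏_{j≠i}(α_i − α_j))^{−1} mod 11.
  i = 1 (α = 9): (9−4)(9−1)(9−7)(9−3) = 5·8·2·6 = 480 ≡ 7, so v_1 = 7^{−1} = 8 (mod 11).
  i = 2 (α = 4): (4−9)(4−1)(4−7)(4−3) = (−5)·3·(−3)·1 = 45 ≡ 1, so v_2 = 1^{−1} = 1 (mod 11).
  i = 3 (α = 1): (1−9)(1−4)(1−7)(1−3) = (−8)·(−3)·(−6)·(−2) = 288 ≡ 2, so v_3 = 2^{−1} = 6 (mod 11).
  i = 4 (α = 7): (7−9)(7−4)(7−1)(7−3) = (−2)·3·6·4 = −144 ≡ 10, so v_4 = 10^{−1} = 10 (mod 11).
  i = 5 (α = 3): (3−9)(3−4)(3−1)(3−7) = (−6)·(−1)·2·(−4) = −48 ≡ 7, so v_5 = 7^{−1} = 8 (mod 11).
  v = [8, 1, 6, 10, 8].
Step 2: syndromes of r = [6, 6, 7, 9, 4] (all sums mod 11).
  S_0 = Σ v_i r_i = 8·6 + 1·6 + 6·7 + 10·9 + 8·4 = 218 ≡ 9.
  S_1 = Σ v_i α_i r_i = 8·9·6 + 1·4·6 + 6·1·7 + 10·7·9 + 8·3·4 = 1224 ≡ 3.
  α_i^2 mod 11 = [4, 5, 1, 5, 9].
  S_2 = Σ v_i α_i^2 r_i = 8·4·6 + 1·5·6 + 6·1·7 + 10·5·9 + 8·9·4 = 1002 ≡ 1.
  S = (9, 3, 1) ≠ 0, so r is not a codeword (an error is present).
Step 3: locate the error. For a single error e at position i, S_ℓ = v_i·e·α_i^ℓ, so α_err = S_1/S_0.
  S_0^{−1} = 9^{−1} = 5 (mod 11), so α_err = 3·5 = 15 ≡ 4 = α_2. Error position i = 2.
  Consistency check: S_2/S_1 = 1·4 = 4 ≡ 4 = α_err ✓ (single-error assumption holds).
Step 4: error magnitude e = S_0/v_2 = S_0·∏_{j≠2}(α_2 − α_j) = 9·1 = 9 ≡ 9 (mod 11).
Step 5: correct position 2: c_2 = r_2 − e = 6 − 9 ≡ 8 (mod 11). Hence c = [6, 8, 7, 9, 4].
  Check: interpolating c through the α_i gives m(x) = 3 + 4·x (degree < 2) with m(α_i) = c_i for every i, so c is indeed a codeword.


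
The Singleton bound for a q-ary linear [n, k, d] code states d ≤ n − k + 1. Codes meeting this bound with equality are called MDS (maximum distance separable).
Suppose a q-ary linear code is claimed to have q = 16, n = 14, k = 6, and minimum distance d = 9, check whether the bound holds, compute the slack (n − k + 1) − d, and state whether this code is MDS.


Singleton RHS = n − k + 1 = 9, slack = 0, bound satisfied, MDS.

Singleton bound: d ≤ n − k + 1.
Here n = 14, k = 6, so n − k + 1 = 9.
Given d = 9, check d ≤ 9: YES.
Slack = (n − k + 1) − d = 0.
The code is MDS (slack = 0).
Description: the claimed parameters are [14, 6, 9]_16; such a code would be MDS (meets Singleton bound).


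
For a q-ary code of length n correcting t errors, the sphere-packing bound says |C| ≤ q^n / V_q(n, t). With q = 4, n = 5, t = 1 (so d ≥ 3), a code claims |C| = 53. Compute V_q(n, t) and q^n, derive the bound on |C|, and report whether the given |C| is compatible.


V_q(n, t) = 16, q^n = 1024, Hamming bound = 64, |C| = 53 ≤ bound (satisfied).

Step 1: Compute V_q(n, t) = Σ_{j=0}^1 C(n, j) (q−1)^j.
  j = 0: C(5,0)·(3)^0 = 1·1 = 1.
  j = 1: C(5,1)·(3)^1 = 5·3 = 15.
  V_q(n, t) = 1 + 15 = 16.
Step 2: q^n = 4^5 = 1024.
Step 3: Hamming bound ⌊q^n / V_q(n,t)⌋ = ⌊1024/16⌋ = 64.
Step 4: Compare |C| = 53 to 64: satisfied.
The claimed |C| lies below the Hamming bound.


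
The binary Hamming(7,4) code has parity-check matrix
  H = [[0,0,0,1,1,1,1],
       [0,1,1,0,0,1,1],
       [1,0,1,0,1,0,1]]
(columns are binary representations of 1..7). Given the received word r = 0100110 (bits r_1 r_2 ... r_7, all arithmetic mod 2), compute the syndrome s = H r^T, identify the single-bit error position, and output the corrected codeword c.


s = (0, 0, 1)^T, error position = 1, corrected codeword c = 1100110

Compute s = H r^T mod 2 one row at a time:
  s_1 = 0 + 1 + 1 + 0 = 2 ≡ 0 (mod 2).
  s_2 = 1 + 0 + 1 + 0 = 2 ≡ 0 (mod 2).
  s_3 = 0 + 0 + 1 + 0 = 1 ≡ 1 (mod 2).
s = (0, 0, 1)^T — this equals column 1 of H (binary 001), so error is at position 1.
Correct: flip bit 1 of r = 0100110 to get c = 1100110.


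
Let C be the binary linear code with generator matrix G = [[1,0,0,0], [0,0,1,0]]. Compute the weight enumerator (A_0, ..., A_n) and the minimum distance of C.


Weight distribution: A_0 = 1, A_1 = 2, A_2 = 1. Minimum distance d = 1.

Enumerate all 2^2 = 4 messages m ∈ F_2^2.
For each, compute codeword c = mG in F_2^4, then tally its weight.
  m = 00 → c = 0000, weight = 0.
  m = 10 → c = 1000, weight = 1.
  m = 01 → c = 0010, weight = 1.
  m = 11 → c = 1010, weight = 2.
Tally weights:
  weight 0: 1 codewords.
  weight 1: 2 codewords.
  weight 2: 1 codewords.
Minimum distance d = smallest w > 0 with A_w > 0 = 1.
Sanity: Σ A_w = 4 = 2^2 = 4 ✓.


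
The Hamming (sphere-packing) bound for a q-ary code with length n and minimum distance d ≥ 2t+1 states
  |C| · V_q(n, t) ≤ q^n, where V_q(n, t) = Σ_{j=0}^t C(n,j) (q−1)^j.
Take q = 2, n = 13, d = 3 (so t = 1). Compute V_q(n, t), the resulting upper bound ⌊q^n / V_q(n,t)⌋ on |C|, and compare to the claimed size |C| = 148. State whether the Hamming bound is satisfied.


V_q(n, t) = 14, q^n = 8192, Hamming bound = 585, |C| = 148 ≤ bound (satisfied).

Step 1: Compute V_q(n, t) = Σ_{j=0}^1 C(n, j) (q−1)^j.
  j = 0: C(13,0)·(1)^0 = 1·1 = 1.
  j = 1: C(13,1)·(1)^1 = 13·1 = 13.
  V_q(n, t) = 1 + 13 = 14.
Step 2: q^n = 2^13 = 8192.
Step 3: Hamming bound ⌊q^n / V_q(n,t)⌋ = ⌊8192/14⌋ = 585.
Step 4: Compare |C| = 148 to 585: satisfied.
The claimed |C| lies below the Hamming bound.


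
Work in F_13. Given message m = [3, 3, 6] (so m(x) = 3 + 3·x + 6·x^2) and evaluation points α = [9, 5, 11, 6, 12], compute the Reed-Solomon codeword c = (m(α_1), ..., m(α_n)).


c = [9, 12, 8, 3, 6]

Message polynomial: m(x) = 3 + 3·x + 6·x^2 (mod 13).
For each evaluation point α_i, compute m(α_i) mod 13:
  α_1 = 9: Horner steps 6 → 5 → 9, so m(9) = 9.
  α_2 = 5: Horner steps 6 → 7 → 12, so m(5) = 12.
  α_3 = 11: Horner steps 6 → 4 → 8, so m(11) = 8.
  α_4 = 6: Horner steps 6 → 0 → 3, so m(6) = 3.
  α_5 = 12: Horner steps 6 → 10 → 6, so m(12) = 6.
Codeword c = [9, 12, 8, 3, 6] ∈ F_13^5.


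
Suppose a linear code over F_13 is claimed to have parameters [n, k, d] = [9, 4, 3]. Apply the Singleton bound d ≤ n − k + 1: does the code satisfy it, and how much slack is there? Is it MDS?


Singleton RHS = n − k + 1 = 6, slack = 3, bound satisfied, not MDS.

Singleton bound: d ≤ n − k + 1.
Here n = 9, k = 4, so n − k + 1 = 6.
Given d = 3, check d ≤ 6: YES.
Slack = (n − k + 1) − d = 3.
The code is NOT MDS (slack = 3 > 0).
Description: the claimed parameters are [9, 4, 3]_13; such a code would be non-MDS.


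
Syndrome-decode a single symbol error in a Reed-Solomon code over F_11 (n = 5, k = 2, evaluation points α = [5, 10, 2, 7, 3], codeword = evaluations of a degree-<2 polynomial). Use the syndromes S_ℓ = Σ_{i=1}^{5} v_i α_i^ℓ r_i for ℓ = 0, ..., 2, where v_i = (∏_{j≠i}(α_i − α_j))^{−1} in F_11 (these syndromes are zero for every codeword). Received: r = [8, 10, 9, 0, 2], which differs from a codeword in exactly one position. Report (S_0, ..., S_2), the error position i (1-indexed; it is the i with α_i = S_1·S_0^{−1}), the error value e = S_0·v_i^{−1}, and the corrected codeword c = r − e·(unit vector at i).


S = (3, 9, 5), error at position 5, error magnitude e = 8, c = [8, 10, 9, 0, 5].

Step 1: column multipliers v_i = (∏_{j≠i}(α_i − α_j))^{−1} mod 11.
  i = 1 (α = 5): (5−10)(5−2)(5−7)(5−3) = (−5)·3·(−2)·2 = 60 ≡ 5, so v_1 = 5^{−1} = 9 (mod 11).
  i = 2 (α = 10): (10−5)(10−2)(10−7)(10−3) = 5·8·3·7 = 840 ≡ 4, so v_2 = 4^{−1} = 3 (mod 11).
  i = 3 (α = 2): (2−5)(2−10)(2−7)(2−3) = (−3)·(−8)·(−5)·(−1) = 120 ≡ 10, so v_3 = 10^{−1} = 10 (mod 11).
  i = 4 (α = 7): (7−5)(7−10)(7−2)(7−3) = 2·(−3)·5·4 = −120 ≡ 1, so v_4 = 1^{−1} = 1 (mod 11).
  i = 5 (α = 3): (3−5)(3−10)(3−2)(3−7) = (−2)·(−7)·1·(−4) = −56 ≡ 10, so v_5 = 10^{−1} = 10 (mod 11).
  v = [9, 3, 10, 1, 10].
Step 2: syndromes of r = [8, 10, 9, 0, 2] (all sums mod 11).
  S_0 = Σ v_i r_i = 9·8 + 3·10 + 10·9 + 1·0 + 10·2 = 212 ≡ 3.
  S_1 = Σ v_i α_i r_i = 9·5·8 + 3·10·10 + 10·2·9 + 1·7·0 + 10·3·2 = 900 ≡ 9.
  α_i^2 mod 11 = [3, 1, 4, 5, 9].
  S_2 = Σ v_i α_i^2 r_i = 9·3·8 + 3·1·10 + 10·4·9 + 1·5·0 + 10·9·2 = 786 ≡ 5.
  S = (3, 9, 5) ≠ 0, so r is not a codeword (an error is present).
Step 3: locate the error. For a single error e at position i, S_ℓ = v_i·e·α_i^ℓ, so α_err = S_1/S_0.
  S_0^{−1} = 3^{−1} = 4 (mod 11), so α_err = 9·4 = 36 ≡ 3 = α_5. Error position i = 5.
  Consistency check: S_2/S_1 = 5·5 = 25 ≡ 3 = α_err ✓ (single-error assumption holds).
Step 4: error magnitude e = S_0/v_5 = S_0·∏_{j≠5}(α_5 − α_j) = 3·10 = 30 ≡ 8 (mod 11).
Step 5: correct position 5: c_5 = r_5 − e = 2 − 8 ≡ 5 (mod 11). Hence c = [8, 10, 9, 0, 5].
  Check: interpolating c through the α_i gives m(x) = 6 + 7·x (degree < 2) with m(α_i) = c_i for every i, so c is indeed a codeword.
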